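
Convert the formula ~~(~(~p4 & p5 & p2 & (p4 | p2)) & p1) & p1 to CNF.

(p4 | ~p5 | ~p2) & p1

~~(~(~p4 & p5 & p2 & (p4 | p2)) & p1) & p1
≡ ~(~p4 & p5 & p2 & (p4 | p2)) & p1 & p1   [double negation]
≡ (~~p4 | ~p5 | ~p2 | ~(p4 | p2)) & p1 & p1   [De Morgan]
≡ (p4 | ~p5 | ~p2 | ~(p4 | p2)) & p1 & p1   [double negation]
≡ (p4 | ~p5 | ~p2 | (~p4 & ~p2)) & p1 & p1   [De Morgan]
≡ (p4 | ~p5 | ~p2 | ~p4) & (p4 | ~p5 | ~p2 | ~p2) & p1 & p1   [distribute | over &]
≡ (p4 | ~p5 | ~p2) & p1   [simplify]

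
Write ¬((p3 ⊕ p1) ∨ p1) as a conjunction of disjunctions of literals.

¬((p3 ⊕ p1) ∨ p1)
≡ ¬((p3 ∨ p1) ∧ ¬(p3 ∧ p1) ∨ p1)   (expand ⊕)
≡ ¬((p3 ∨ p1) ∧ ¬(p3 ∧ p1)) ∧ ¬p1   (De Morgan)
≡ (¬(p3 ∨ p1) ∨ ¬¬(p3 ∧ p1)) ∧ ¬p1   (De Morgan)
≡ (¬p3 ∧ ¬p1 ∨ ¬¬(p3 ∧ p1)) ∧ ¬p1   (De Morgan)
≡ (¬p3 ∧ ¬p1 ∨ p3 ∧ p1) ∧ ¬p1   (double negation)
≡ (¬p3 ∨ p3) ∧ (¬p3 ∨ p1) ∧ (¬p1 ∨ p3) ∧ (¬p1 ∨ p1) ∧ ¬p1   (distribute ∨ over ∧)
≡ (¬p3 ∨ p1) ∧ ¬p1   (simplify)

(¬p3 ∨ p1) ∧ ¬p1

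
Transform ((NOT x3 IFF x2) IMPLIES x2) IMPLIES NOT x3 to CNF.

NOT x2 OR NOT x3

((NOT x3 IFF x2) IMPLIES x2) IMPLIES NOT x3
= NOT ((NOT x3 IFF x2) IMPLIES x2) OR NOT x3   [eliminate IMPLIES]
= NOT (NOT (NOT x3 IFF x2) OR x2) OR NOT x3   [eliminate IMPLIES]
= NOT (NOT ((NOT x3 IMPLIES x2) AND (x2 IMPLIES NOT x3)) OR x2) OR NOT x3   [eliminate IFF]
= NOT (NOT ((NOT NOT x3 OR x2) AND (x2 IMPLIES NOT x3)) OR x2) OR NOT x3   [eliminate IMPLIES]
= NOT (NOT ((NOT NOT x3 OR x2) AND (NOT x2 OR NOT x3)) OR x2) OR NOT x3   [eliminate IMPLIES]
= (NOT NOT ((NOT NOT x3 OR x2) AND (NOT x2 OR NOT x3)) AND NOT x2) OR NOT x3   [De Morgan]
= ((NOT NOT x3 OR x2) AND (NOT x2 OR NOT x3) AND NOT x2) OR NOT x3   [double negation]
= ((x3 OR x2) AND (NOT x2 OR NOT x3) AND NOT x2) OR NOT x3   [double negation]
= (x3 OR x2 OR NOT x3) AND (NOT x2 OR NOT x3 OR NOT x3) AND (NOT x2 OR NOT x3)   [distribute OR over AND]
= NOT x2 OR NOT x3   [simplify]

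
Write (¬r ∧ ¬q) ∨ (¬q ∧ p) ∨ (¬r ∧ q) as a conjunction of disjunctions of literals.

(¬r ∧ ¬q) ∨ (¬q ∧ p) ∨ (¬r ∧ q)
= (¬r ∨ ¬q ∨ ¬r) ∧ (¬r ∨ ¬q ∨ q) ∧ (¬r ∨ p ∨ ¬r) ∧ (¬r ∨ p ∨ q) ∧ (¬q ∨ ¬q ∨ ¬r) ∧ (¬q ∨ ¬q ∨ q) ∧ (¬q ∨ p ∨ ¬r) ∧ (¬q ∨ p ∨ q)   (distribute ∨ over ∧)
= (¬r ∨ ¬q) ∧ (¬r ∨ p)   (simplify)

(¬r ∨ ¬q) ∧ (¬r ∨ p)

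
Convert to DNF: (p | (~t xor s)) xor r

(p & ~r) | (~t & ~s & ~r) | (t & s & ~r) | (~p & t & ~s & r) | (~p & s & ~t & r)

(p | (~t xor s)) xor r
= ((p | (~t xor s)) & ~r) | (~(p | (~t xor s)) & r)
= ((p | (~t & ~s) | (~~t & s)) & ~r) | (~(p | (~t xor s)) & r)
= ((p | (~t & ~s) | (~~t & s)) & ~r) | (~(p | (~t & ~s) | (~~t & s)) & r)
= ((p | (~t & ~s) | (t & s)) & ~r) | (~(p | (~t & ~s) | (~~t & s)) & r)
= ((p | (~t & ~s) | (t & s)) & ~r) | (~p & ~(~t & ~s) & ~(~~t & s) & r)
= ((p | (~t & ~s) | (t & s)) & ~r) | (~p & (~~t | ~~s) & ~(~~t & s) & r)
= ((p | (~t & ~s) | (t & s)) & ~r) | (~p & (t | ~~s) & ~(~~t & s) & r)
= ((p | (~t & ~s) | (t & s)) & ~r) | (~p & (t | s) & ~(~~t & s) & r)
= ((p | (~t & ~s) | (t & s)) & ~r) | (~p & (t | s) & (~~~t | ~s) & r)
= ((p | (~t & ~s) | (t & s)) & ~r) | (~p & (t | s) & (~t | ~s) & r)
= (p & ~r) | (~t & ~s & ~r) | (t & s & ~r) | (~p & t & ~t & r) | (~p & t & ~s & r) | (~p & s & ~t & r) | (~p & s & ~s & r)
= (p & ~r) | (~t & ~s & ~r) | (t & s & ~r) | (~p & t & ~s & r) | (~p & s & ~t & r)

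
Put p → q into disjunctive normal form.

p → q
≡ ¬p ∨ q   (eliminate →)

¬p ∨ q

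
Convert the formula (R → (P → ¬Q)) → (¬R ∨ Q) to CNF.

(R → (P → ¬Q)) → (¬R ∨ Q)
= ¬(R → (P → ¬Q)) ∨ ¬R ∨ Q   [eliminate →]
= ¬(¬R ∨ (P → ¬Q)) ∨ ¬R ∨ Q   [eliminate →]
= ¬(¬R ∨ ¬P ∨ ¬Q) ∨ ¬R ∨ Q   [eliminate →]
= (¬¬R ∧ ¬¬P ∧ ¬¬Q) ∨ ¬R ∨ Q   [De Morgan]
= (R ∧ ¬¬P ∧ ¬¬Q) ∨ ¬R ∨ Q   [double negation]
= (R ∧ P ∧ ¬¬Q) ∨ ¬R ∨ Q   [double negation]
= (R ∧ P ∧ Q) ∨ ¬R ∨ Q   [double negation]
= (R ∨ ¬R ∨ Q) ∧ (P ∨ ¬R ∨ Q) ∧ (Q ∨ ¬R ∨ Q)   [distribute ∨ over ∧]
= Q ∨ ¬R   [simplify]

Q ∨ ¬R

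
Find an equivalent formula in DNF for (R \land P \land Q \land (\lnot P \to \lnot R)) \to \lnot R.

\lnot R \lor \lnot P \lor \lnot Q

(R \land P \land Q \land (\lnot P \to \lnot R)) \to \lnot R
≡ \lnot (R \land P \land Q \land (\lnot P \to \lnot R)) \lor \lnot R   (eliminate \to)
≡ \lnot (R \land P \land Q \land (\lnot \lnot P \lor \lnot R)) \lor \lnot R   (eliminate \to)
≡ \lnot R \lor \lnot P \lor \lnot Q \lor \lnot (\lnot \lnot P \lor \lnot R) \lor \lnot R   (De Morgan)
≡ \lnot R \lor \lnot P \lor \lnot Q \lor (\lnot \lnot \lnot P \land \lnot \lnot R) \lor \lnot R   (De Morgan)
≡ \lnot R \lor \lnot P \lor \lnot Q \lor (\lnot P \land \lnot \lnot R) \lor \lnot R   (double negation)
≡ \lnot R \lor \lnot P \lor \lnot Q \lor (\lnot P \land R) \lor \lnot R   (double negation)
≡ \lnot R \lor \lnot P \lor \lnot Q   (simplify)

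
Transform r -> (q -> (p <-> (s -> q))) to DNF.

r -> (q -> (p <-> (s -> q)))
≡ ~r | (q -> (p <-> (s -> q)))
≡ ~r | ~q | (p <-> (s -> q))
≡ ~r | ~q | ((p -> (s -> q)) & ((s -> q) -> p))
≡ ~r | ~q | ((~p | (s -> q)) & ((s -> q) -> p))
≡ ~r | ~q | ((~p | ~s | q) & ((s -> q) -> p))
≡ ~r | ~q | ((~p | ~s | q) & (~(s -> q) | p))
≡ ~r | ~q | ((~p | ~s | q) & (~(~s | q) | p))
≡ ~r | ~q | ((~p | ~s | q) & ((~~s & ~q) | p))
≡ ~r | ~q | ((~p | ~s | q) & ((s & ~q) | p))
≡ ~r | ~q | (~p & s & ~q) | (~p & p) | (~s & s & ~q) | (~s & p) | (q & s & ~q) | (q & p)
≡ ~r | ~q | (~s & p) | (q & p)

~r | ~q | (~s & p) | (q & p)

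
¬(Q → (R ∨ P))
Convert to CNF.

Q ∧ ¬R ∧ ¬P

¬(Q → (R ∨ P))
≡ ¬(¬Q ∨ R ∨ P)   — eliminate →
≡ ¬¬Q ∧ ¬R ∧ ¬P   — De Morgan
≡ Q ∧ ¬R ∧ ¬P   — double negation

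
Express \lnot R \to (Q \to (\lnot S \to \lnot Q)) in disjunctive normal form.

R \lor \lnot Q \lor S

\lnot R \to (Q \to (\lnot S \to \lnot Q))
= \lnot \lnot R \lor (Q \to (\lnot S \to \lnot Q))   (eliminate \to)
= \lnot \lnot R \lor \lnot Q \lor (\lnot S \to \lnot Q)   (eliminate \to)
= \lnot \lnot R \lor \lnot Q \lor \lnot \lnot S \lor \lnot Q   (eliminate \to)
= R \lor \lnot Q \lor \lnot \lnot S \lor \lnot Q   (double negation)
= R \lor \lnot Q \lor S \lor \lnot Q   (double negation)
= R \lor \lnot Q \lor S   (simplify)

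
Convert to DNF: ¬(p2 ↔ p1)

(p2 ∧ ¬p1) ∨ (p1 ∧ ¬p2)

¬(p2 ↔ p1)
⇔ ¬((p2 → p1) ∧ (p1 → p2))   (eliminate ↔)
⇔ ¬((¬p2 ∨ p1) ∧ (p1 → p2))   (eliminate →)
⇔ ¬((¬p2 ∨ p1) ∧ (¬p1 ∨ p2))   (eliminate →)
⇔ ¬(¬p2 ∨ p1) ∨ ¬(¬p1 ∨ p2)   (De Morgan)
⇔ (¬¬p2 ∧ ¬p1) ∨ ¬(¬p1 ∨ p2)   (De Morgan)
⇔ (p2 ∧ ¬p1) ∨ ¬(¬p1 ∨ p2)   (double negation)
⇔ (p2 ∧ ¬p1) ∨ (¬¬p1 ∧ ¬p2)   (De Morgan)
⇔ (p2 ∧ ¬p1) ∨ (p1 ∧ ¬p2)   (double negation)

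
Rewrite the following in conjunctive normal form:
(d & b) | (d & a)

(d & b) | (d & a)
⇔ (d | d) & (d | a) & (b | d) & (b | a)
⇔ d & (b | a)

d & (b | a)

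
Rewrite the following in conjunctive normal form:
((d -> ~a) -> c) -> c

((d -> ~a) -> c) -> c
⇔ ~((d -> ~a) -> c) | c
⇔ ~(~(d -> ~a) | c) | c
⇔ ~(~(~d | ~a) | c) | c
⇔ (~~(~d | ~a) & ~c) | c
⇔ ((~d | ~a) & ~c) | c
⇔ (~d | ~a | c) & (~c | c)
⇔ ~d | ~a | c

~d | ~a | c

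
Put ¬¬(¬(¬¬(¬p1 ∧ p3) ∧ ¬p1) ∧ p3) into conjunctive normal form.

(p1 ∨ ¬p3) ∧ p3

¬¬(¬(¬¬(¬p1 ∧ p3) ∧ ¬p1) ∧ p3)
= ¬(¬¬(¬p1 ∧ p3) ∧ ¬p1) ∧ p3   — double negation
= (¬¬¬(¬p1 ∧ p3) ∨ ¬¬p1) ∧ p3   — De Morgan
= (¬(¬p1 ∧ p3) ∨ ¬¬p1) ∧ p3   — double negation
= (¬¬p1 ∨ ¬p3 ∨ ¬¬p1) ∧ p3   — De Morgan
= (p1 ∨ ¬p3 ∨ ¬¬p1) ∧ p3   — double negation
= (p1 ∨ ¬p3 ∨ p1) ∧ p3   — double negation
= (p1 ∨ ¬p3) ∧ p3   — simplify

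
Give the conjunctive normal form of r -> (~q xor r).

~r | q

r -> (~q xor r)
⇔ ~r | (~q xor r)   — eliminate ->
⇔ ~r | ((~q | r) & ~(~q & r))   — expand xor
⇔ ~r | ((~q | r) & (~~q | ~r))   — De Morgan
⇔ ~r | ((~q | r) & (q | ~r))   — double negation
⇔ (~r | ~q | r) & (~r | q | ~r)   — distribute | over &
⇔ ~r | q   — simplify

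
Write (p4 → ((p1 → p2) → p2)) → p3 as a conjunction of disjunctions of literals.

(p4 → ((p1 → p2) → p2)) → p3
≡ ¬(p4 → ((p1 → p2) → p2)) ∨ p3   [eliminate →]
≡ ¬(¬p4 ∨ ((p1 → p2) → p2)) ∨ p3   [eliminate →]
≡ ¬(¬p4 ∨ ¬(p1 → p2) ∨ p2) ∨ p3   [eliminate →]
≡ ¬(¬p4 ∨ ¬(¬p1 ∨ p2) ∨ p2) ∨ p3   [eliminate →]
≡ (¬¬p4 ∧ ¬¬(¬p1 ∨ p2) ∧ ¬p2) ∨ p3   [De Morgan]
≡ (p4 ∧ ¬¬(¬p1 ∨ p2) ∧ ¬p2) ∨ p3   [double negation]
≡ (p4 ∧ (¬p1 ∨ p2) ∧ ¬p2) ∨ p3   [double negation]
≡ (p4 ∨ p3) ∧ (¬p1 ∨ p2 ∨ p3) ∧ (¬p2 ∨ p3)   [distribute ∨ over ∧]

(p4 ∨ p3) ∧ (¬p1 ∨ p2 ∨ p3) ∧ (¬p2 ∨ p3)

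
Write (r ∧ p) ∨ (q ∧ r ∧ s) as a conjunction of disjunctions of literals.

r ∧ (p ∨ q) ∧ (p ∨ s)

(r ∧ p) ∨ (q ∧ r ∧ s)
= (r ∨ q) ∧ (r ∨ r) ∧ (r ∨ s) ∧ (p ∨ q) ∧ (p ∨ r) ∧ (p ∨ s)   (distribute ∨ over ∧)
= r ∧ (p ∨ q) ∧ (p ∨ s)   (simplify)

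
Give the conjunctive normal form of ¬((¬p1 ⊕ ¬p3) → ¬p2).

(¬p1 ∨ ¬p3) ∧ (p1 ∨ p3) ∧ p2

¬((¬p1 ⊕ ¬p3) → ¬p2)
= ¬(¬(¬p1 ⊕ ¬p3) ∨ ¬p2)   [eliminate →]
= ¬(¬((¬p1 ∨ ¬p3) ∧ ¬(¬p1 ∧ ¬p3)) ∨ ¬p2)   [expand ⊕]
= ¬¬((¬p1 ∨ ¬p3) ∧ ¬(¬p1 ∧ ¬p3)) ∧ ¬¬p2   [De Morgan]
= (¬p1 ∨ ¬p3) ∧ ¬(¬p1 ∧ ¬p3) ∧ ¬¬p2   [double negation]
= (¬p1 ∨ ¬p3) ∧ (¬¬p1 ∨ ¬¬p3) ∧ ¬¬p2   [De Morgan]
= (¬p1 ∨ ¬p3) ∧ (p1 ∨ ¬¬p3) ∧ ¬¬p2   [double negation]
= (¬p1 ∨ ¬p3) ∧ (p1 ∨ p3) ∧ ¬¬p2   [double negation]
= (¬p1 ∨ ¬p3) ∧ (p1 ∨ p3) ∧ p2   [double negation]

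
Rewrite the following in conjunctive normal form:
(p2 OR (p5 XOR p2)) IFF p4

(p2 OR (p5 XOR p2)) IFF p4
⇔ ((p2 OR (p5 XOR p2)) IMPLIES p4) AND (p4 IMPLIES (p2 OR (p5 XOR p2)))   — eliminate IFF
⇔ (NOT (p2 OR (p5 XOR p2)) OR p4) AND (p4 IMPLIES (p2 OR (p5 XOR p2)))   — eliminate IMPLIES
⇔ (NOT (p2 OR ((p5 OR p2) AND NOT (p5 AND p2))) OR p4) AND (p4 IMPLIES (p2 OR (p5 XOR p2)))   — expand XOR
⇔ (NOT (p2 OR ((p5 OR p2) AND NOT (p5 AND p2))) OR p4) AND (NOT p4 OR p2 OR (p5 XOR p2))   — eliminate IMPLIES
⇔ (NOT (p2 OR ((p5 OR p2) AND NOT (p5 AND p2))) OR p4) AND (NOT p4 OR p2 OR ((p5 OR p2) AND NOT (p5 AND p2)))   — expand XOR
⇔ ((NOT p2 AND NOT ((p5 OR p2) AND NOT (p5 AND p2))) OR p4) AND (NOT p4 OR p2 OR ((p5 OR p2) AND NOT (p5 AND p2)))   — De Morgan
⇔ ((NOT p2 AND (NOT (p5 OR p2) OR NOT NOT (p5 AND p2))) OR p4) AND (NOT p4 OR p2 OR ((p5 OR p2) AND NOT (p5 AND p2)))   — De Morgan
⇔ ((NOT p2 AND ((NOT p5 AND NOT p2) OR NOT NOT (p5 AND p2))) OR p4) AND (NOT p4 OR p2 OR ((p5 OR p2) AND NOT (p5 AND p2)))   — De Morgan
⇔ ((NOT p2 AND ((NOT p5 AND NOT p2) OR (p5 AND p2))) OR p4) AND (NOT p4 OR p2 OR ((p5 OR p2) AND NOT (p5 AND p2)))   — double negation
⇔ ((NOT p2 AND ((NOT p5 AND NOT p2) OR (p5 AND p2))) OR p4) AND (NOT p4 OR p2 OR ((p5 OR p2) AND (NOT p5 OR NOT p2)))   — De Morgan
⇔ (NOT p2 OR p4) AND (NOT p5 OR p5 OR p4) AND (NOT p5 OR p2 OR p4) AND (NOT p2 OR p5 OR p4) AND (NOT p2 OR p2 OR p4) AND (NOT p4 OR p2 OR p5 OR p2) AND (NOT p4 OR p2 OR NOT p5 OR NOT p2)   — distribute OR over AND
⇔ (NOT p2 OR p4) AND (NOT p5 OR p2 OR p4) AND (NOT p4 OR p2 OR p5)   — simplify

(NOT p2 OR p4) AND (NOT p5 OR p2 OR p4) AND (NOT p4 OR p2 OR p5)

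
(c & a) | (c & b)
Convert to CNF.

c & (a | b)

(c & a) | (c & b)
= (c | c) & (c | b) & (a | c) & (a | b)   (distribute | over &)
= c & (a | b)   (simplify)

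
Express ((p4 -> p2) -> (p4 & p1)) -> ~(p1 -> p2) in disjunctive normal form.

~p4 | (p2 & ~p1) | (p1 & ~p2)

((p4 -> p2) -> (p4 & p1)) -> ~(p1 -> p2)
⇔ ~((p4 -> p2) -> (p4 & p1)) | ~(p1 -> p2)   (eliminate ->)
⇔ ~(~(p4 -> p2) | (p4 & p1)) | ~(p1 -> p2)   (eliminate ->)
⇔ ~(~(~p4 | p2) | (p4 & p1)) | ~(p1 -> p2)   (eliminate ->)
⇔ ~(~(~p4 | p2) | (p4 & p1)) | ~(~p1 | p2)   (eliminate ->)
⇔ (~~(~p4 | p2) & ~(p4 & p1)) | ~(~p1 | p2)   (De Morgan)
⇔ ((~p4 | p2) & ~(p4 & p1)) | ~(~p1 | p2)   (double negation)
⇔ ((~p4 | p2) & (~p4 | ~p1)) | ~(~p1 | p2)   (De Morgan)
⇔ ((~p4 | p2) & (~p4 | ~p1)) | (~~p1 & ~p2)   (De Morgan)
⇔ ((~p4 | p2) & (~p4 | ~p1)) | (p1 & ~p2)   (double negation)
⇔ (~p4 & ~p4) | (~p4 & ~p1) | (p2 & ~p4) | (p2 & ~p1) | (p1 & ~p2)   (distribute & over |)
⇔ ~p4 | (p2 & ~p1) | (p1 & ~p2)   (simplify)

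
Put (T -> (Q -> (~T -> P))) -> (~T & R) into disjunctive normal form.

(T -> (Q -> (~T -> P))) -> (~T & R)
= ~(T -> (Q -> (~T -> P))) | (~T & R)   (eliminate ->)
= ~(~T | (Q -> (~T -> P))) | (~T & R)   (eliminate ->)
= ~(~T | ~Q | (~T -> P)) | (~T & R)   (eliminate ->)
= ~(~T | ~Q | ~~T | P) | (~T & R)   (eliminate ->)
= (~~T & ~~Q & ~~~T & ~P) | (~T & R)   (De Morgan)
= (T & ~~Q & ~~~T & ~P) | (~T & R)   (double negation)
= (T & Q & ~~~T & ~P) | (~T & R)   (double negation)
= (T & Q & ~T & ~P) | (~T & R)   (double negation)
= ~T & R   (simplify)

~T & R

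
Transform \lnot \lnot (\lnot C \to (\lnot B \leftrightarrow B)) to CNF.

\lnot \lnot (\lnot C \to (\lnot B \leftrightarrow B))
= \lnot \lnot (\lnot \lnot C \lor (\lnot B \leftrightarrow B))   — eliminate \to
= \lnot \lnot (\lnot \lnot C \lor ((\lnot B \to B) \land (B \to \lnot B)))   — eliminate \leftrightarrow
= \lnot \lnot (\lnot \lnot C \lor ((\lnot \lnot B \lor B) \land (B \to \lnot B)))   — eliminate \to
= \lnot \lnot (\lnot \lnot C \lor ((\lnot \lnot B \lor B) \land (\lnot B \lor \lnot B)))   — eliminate \to
= \lnot \lnot C \lor ((\lnot \lnot B \lor B) \land (\lnot B \lor \lnot B))   — double negation
= C \lor ((\lnot \lnot B \lor B) \land (\lnot B \lor \lnot B))   — double negation
= C \lor ((B \lor B) \land (\lnot B \lor \lnot B))   — double negation
= (C \lor B \lor B) \land (C \lor \lnot B \lor \lnot B)   — distribute \lor over \land
= (C \lor B) \land (C \lor \lnot B)   — simplify

(C \lor B) \land (C \lor \lnot B)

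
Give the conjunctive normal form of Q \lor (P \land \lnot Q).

Q \lor (P \land \lnot Q)
= (Q \lor P) \land (Q \lor \lnot Q)
= Q \lor P

Q \lor P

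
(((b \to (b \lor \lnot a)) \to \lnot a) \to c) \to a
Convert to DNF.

(\lnot a \land \lnot c) \lor a

(((b \to (b \lor \lnot a)) \to \lnot a) \to c) \to a
≡ \lnot (((b \to (b \lor \lnot a)) \to \lnot a) \to c) \lor a   [eliminate \to]
≡ \lnot (\lnot ((b \to (b \lor \lnot a)) \to \lnot a) \lor c) \lor a   [eliminate \to]
≡ \lnot (\lnot (\lnot (b \to (b \lor \lnot a)) \lor \lnot a) \lor c) \lor a   [eliminate \to]
≡ \lnot (\lnot (\lnot (\lnot b \lor b \lor \lnot a) \lor \lnot a) \lor c) \lor a   [eliminate \to]
≡ (\lnot \lnot (\lnot (\lnot b \lor b \lor \lnot a) \lor \lnot a) \land \lnot c) \lor a   [De Morgan]
≡ ((\lnot (\lnot b \lor b \lor \lnot a) \lor \lnot a) \land \lnot c) \lor a   [double negation]
≡ (((\lnot \lnot b \land \lnot b \land \lnot \lnot a) \lor \lnot a) \land \lnot c) \lor a   [De Morgan]
≡ (((b \land \lnot b \land \lnot \lnot a) \lor \lnot a) \land \lnot c) \lor a   [double negation]
≡ (((b \land \lnot b \land a) \lor \lnot a) \land \lnot c) \lor a   [double negation]
≡ (b \land \lnot b \land a \land \lnot c) \lor (\lnot a \land \lnot c) \lor a   [distribute \land over \lor]
≡ (\lnot a \land \lnot c) \lor a   [simplify]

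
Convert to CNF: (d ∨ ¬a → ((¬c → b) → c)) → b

(d ∨ ¬a → ((¬c → b) → c)) → b
⇔ ¬(d ∨ ¬a → ((¬c → b) → c)) ∨ b
⇔ ¬(¬(d ∨ ¬a) ∨ ((¬c → b) → c)) ∨ b
⇔ ¬(¬(d ∨ ¬a) ∨ ¬(¬c → b) ∨ c) ∨ b
⇔ ¬(¬(d ∨ ¬a) ∨ ¬(¬¬c ∨ b) ∨ c) ∨ b
⇔ ¬¬(d ∨ ¬a) ∧ ¬¬(¬¬c ∨ b) ∧ ¬c ∨ b
⇔ (d ∨ ¬a) ∧ ¬¬(¬¬c ∨ b) ∧ ¬c ∨ b
⇔ (d ∨ ¬a) ∧ (¬¬c ∨ b) ∧ ¬c ∨ b
⇔ (d ∨ ¬a) ∧ (c ∨ b) ∧ ¬c ∨ b
⇔ (d ∨ ¬a ∨ b) ∧ (c ∨ b ∨ b) ∧ (¬c ∨ b)
⇔ (d ∨ ¬a ∨ b) ∧ (c ∨ b) ∧ (¬c ∨ b)

(d ∨ ¬a ∨ b) ∧ (c ∨ b) ∧ (¬c ∨ b)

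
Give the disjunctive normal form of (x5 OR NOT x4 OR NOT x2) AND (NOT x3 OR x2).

(x5 AND NOT x3) OR (x5 AND x2) OR (NOT x4 AND NOT x3) OR (NOT x4 AND x2) OR (NOT x2 AND NOT x3)

(x5 OR NOT x4 OR NOT x2) AND (NOT x3 OR x2)
⇔ (x5 AND NOT x3) OR (x5 AND x2) OR (NOT x4 AND NOT x3) OR (NOT x4 AND x2) OR (NOT x2 AND NOT x3) OR (NOT x2 AND x2)
⇔ (x5 AND NOT x3) OR (x5 AND x2) OR (NOT x4 AND NOT x3) OR (NOT x4 AND x2) OR (NOT x2 AND NOT x3)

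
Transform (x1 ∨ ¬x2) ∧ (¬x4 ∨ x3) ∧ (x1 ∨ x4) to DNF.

(x1 ∨ ¬x2) ∧ (¬x4 ∨ x3) ∧ (x1 ∨ x4)
≡ (x1 ∧ ¬x4 ∧ x1) ∨ (x1 ∧ ¬x4 ∧ x4) ∨ (x1 ∧ x3 ∧ x1) ∨ (x1 ∧ x3 ∧ x4) ∨ (¬x2 ∧ ¬x4 ∧ x1) ∨ (¬x2 ∧ ¬x4 ∧ x4) ∨ (¬x2 ∧ x3 ∧ x1) ∨ (¬x2 ∧ x3 ∧ x4)   — distribute ∧ over ∨
≡ (x1 ∧ ¬x4) ∨ (x1 ∧ x3) ∨ (¬x2 ∧ x3 ∧ x4)   — simplify

(x1 ∧ ¬x4) ∨ (x1 ∧ x3) ∨ (¬x2 ∧ x3 ∧ x4)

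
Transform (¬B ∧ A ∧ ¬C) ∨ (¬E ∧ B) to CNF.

(¬B ∧ A ∧ ¬C) ∨ (¬E ∧ B)
≡ (¬B ∨ ¬E) ∧ (¬B ∨ B) ∧ (A ∨ ¬E) ∧ (A ∨ B) ∧ (¬C ∨ ¬E) ∧ (¬C ∨ B)   — distribute ∨ over ∧
≡ (¬B ∨ ¬E) ∧ (A ∨ ¬E) ∧ (A ∨ B) ∧ (¬C ∨ ¬E) ∧ (¬C ∨ B)   — simplify

(¬B ∨ ¬E) ∧ (A ∨ ¬E) ∧ (A ∨ B) ∧ (¬C ∨ ¬E) ∧ (¬C ∨ B)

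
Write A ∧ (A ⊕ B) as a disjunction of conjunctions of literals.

A ∧ ¬B

A ∧ (A ⊕ B)
≡ A ∧ (A ∧ ¬B ∨ ¬A ∧ B)   [expand ⊕]
≡ A ∧ A ∧ ¬B ∨ A ∧ ¬A ∧ B   [distribute ∧ over ∨]
≡ A ∧ ¬B   [simplify]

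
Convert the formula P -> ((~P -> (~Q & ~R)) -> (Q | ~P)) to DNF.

~P | Q

P -> ((~P -> (~Q & ~R)) -> (Q | ~P))
⇔ ~P | ((~P -> (~Q & ~R)) -> (Q | ~P))   — eliminate ->
⇔ ~P | ~(~P -> (~Q & ~R)) | Q | ~P   — eliminate ->
⇔ ~P | ~(~~P | (~Q & ~R)) | Q | ~P   — eliminate ->
⇔ ~P | (~~~P & ~(~Q & ~R)) | Q | ~P   — De Morgan
⇔ ~P | (~P & ~(~Q & ~R)) | Q | ~P   — double negation
⇔ ~P | (~P & (~~Q | ~~R)) | Q | ~P   — De Morgan
⇔ ~P | (~P & (Q | ~~R)) | Q | ~P   — double negation
⇔ ~P | (~P & (Q | R)) | Q | ~P   — double negation
⇔ ~P | (~P & Q) | (~P & R) | Q | ~P   — distribute & over |
⇔ ~P | Q   — simplify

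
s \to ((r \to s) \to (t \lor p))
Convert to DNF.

s \to ((r \to s) \to (t \lor p))
⇔ \lnot s \lor ((r \to s) \to (t \lor p))   [eliminate \to]
⇔ \lnot s \lor \lnot (r \to s) \lor t \lor p   [eliminate \to]
⇔ \lnot s \lor \lnot (\lnot r \lor s) \lor t \lor p   [eliminate \to]
⇔ \lnot s \lor (\lnot \lnot r \land \lnot s) \lor t \lor p   [De Morgan]
⇔ \lnot s \lor (r \land \lnot s) \lor t \lor p   [double negation]
⇔ \lnot s \lor t \lor p   [simplify]

\lnot s \lor t \lor p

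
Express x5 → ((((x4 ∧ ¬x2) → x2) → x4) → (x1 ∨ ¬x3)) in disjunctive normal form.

¬x5 ∨ ¬x4 ∨ x1 ∨ ¬x3

x5 → ((((x4 ∧ ¬x2) → x2) → x4) → (x1 ∨ ¬x3))
≡ ¬x5 ∨ ((((x4 ∧ ¬x2) → x2) → x4) → (x1 ∨ ¬x3))   (eliminate →)
≡ ¬x5 ∨ ¬(((x4 ∧ ¬x2) → x2) → x4) ∨ x1 ∨ ¬x3   (eliminate →)
≡ ¬x5 ∨ ¬(¬((x4 ∧ ¬x2) → x2) ∨ x4) ∨ x1 ∨ ¬x3   (eliminate →)
≡ ¬x5 ∨ ¬(¬(¬(x4 ∧ ¬x2) ∨ x2) ∨ x4) ∨ x1 ∨ ¬x3   (eliminate →)
≡ ¬x5 ∨ (¬¬(¬(x4 ∧ ¬x2) ∨ x2) ∧ ¬x4) ∨ x1 ∨ ¬x3   (De Morgan)
≡ ¬x5 ∨ ((¬(x4 ∧ ¬x2) ∨ x2) ∧ ¬x4) ∨ x1 ∨ ¬x3   (double negation)
≡ ¬x5 ∨ ((¬x4 ∨ ¬¬x2 ∨ x2) ∧ ¬x4) ∨ x1 ∨ ¬x3   (De Morgan)
≡ ¬x5 ∨ ((¬x4 ∨ x2 ∨ x2) ∧ ¬x4) ∨ x1 ∨ ¬x3   (double negation)
≡ ¬x5 ∨ (¬x4 ∧ ¬x4) ∨ (x2 ∧ ¬x4) ∨ (x2 ∧ ¬x4) ∨ x1 ∨ ¬x3   (distribute ∧ over ∨)
≡ ¬x5 ∨ ¬x4 ∨ x1 ∨ ¬x3   (simplify)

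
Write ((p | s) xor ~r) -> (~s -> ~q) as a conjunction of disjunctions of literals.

(~p | ~r | s | ~q) & (r | p | s | ~q)

((p | s) xor ~r) -> (~s -> ~q)
= ~((p | s) xor ~r) | (~s -> ~q)   [eliminate ->]
= ~((p | s | ~r) & ~((p | s) & ~r)) | (~s -> ~q)   [expand xor]
= ~((p | s | ~r) & ~((p | s) & ~r)) | ~~s | ~q   [eliminate ->]
= ~(p | s | ~r) | ~~((p | s) & ~r) | ~~s | ~q   [De Morgan]
= (~p & ~s & ~~r) | ~~((p | s) & ~r) | ~~s | ~q   [De Morgan]
= (~p & ~s & r) | ~~((p | s) & ~r) | ~~s | ~q   [double negation]
= (~p & ~s & r) | ((p | s) & ~r) | ~~s | ~q   [double negation]
= (~p & ~s & r) | ((p | s) & ~r) | s | ~q   [double negation]
= (~p | p | s | s | ~q) & (~p | ~r | s | ~q) & (~s | p | s | s | ~q) & (~s | ~r | s | ~q) & (r | p | s | s | ~q) & (r | ~r | s | ~q)   [distribute | over &]
= (~p | ~r | s | ~q) & (r | p | s | ~q)   [simplify]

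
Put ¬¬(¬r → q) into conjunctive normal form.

r ∨ q

¬¬(¬r → q)
⇔ ¬¬(¬¬r ∨ q)   [eliminate →]
⇔ ¬¬r ∨ q   [double negation]
⇔ r ∨ q   [double negation]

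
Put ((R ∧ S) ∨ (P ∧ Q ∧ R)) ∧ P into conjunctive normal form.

((R ∧ S) ∨ (P ∧ Q ∧ R)) ∧ P
⇔ (R ∨ P) ∧ (R ∨ Q) ∧ (R ∨ R) ∧ (S ∨ P) ∧ (S ∨ Q) ∧ (S ∨ R) ∧ P   — distribute ∨ over ∧
⇔ R ∧ (S ∨ Q) ∧ P   — simplify

R ∧ (S ∨ Q) ∧ P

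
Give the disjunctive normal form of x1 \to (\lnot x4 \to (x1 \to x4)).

x1 \to (\lnot x4 \to (x1 \to x4))
≡ \lnot x1 \lor (\lnot x4 \to (x1 \to x4))
≡ \lnot x1 \lor \lnot \lnot x4 \lor (x1 \to x4)
≡ \lnot x1 \lor \lnot \lnot x4 \lor \lnot x1 \lor x4
≡ \lnot x1 \lor x4 \lor \lnot x1 \lor x4
≡ \lnot x1 \lor x4

\lnot x1 \lor x4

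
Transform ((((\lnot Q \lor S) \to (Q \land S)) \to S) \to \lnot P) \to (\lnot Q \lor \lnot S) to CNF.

((((\lnot Q \lor S) \to (Q \land S)) \to S) \to \lnot P) \to (\lnot Q \lor \lnot S)
≡ \lnot ((((\lnot Q \lor S) \to (Q \land S)) \to S) \to \lnot P) \lor \lnot Q \lor \lnot S   [eliminate \to]
≡ \lnot (\lnot (((\lnot Q \lor S) \to (Q \land S)) \to S) \lor \lnot P) \lor \lnot Q \lor \lnot S   [eliminate \to]
≡ \lnot (\lnot (\lnot ((\lnot Q \lor S) \to (Q \land S)) \lor S) \lor \lnot P) \lor \lnot Q \lor \lnot S   [eliminate \to]
≡ \lnot (\lnot (\lnot (\lnot (\lnot Q \lor S) \lor (Q \land S)) \lor S) \lor \lnot P) \lor \lnot Q \lor \lnot S   [eliminate \to]
≡ (\lnot \lnot (\lnot (\lnot (\lnot Q \lor S) \lor (Q \land S)) \lor S) \land \lnot \lnot P) \lor \lnot Q \lor \lnot S   [De Morgan]
≡ ((\lnot (\lnot (\lnot Q \lor S) \lor (Q \land S)) \lor S) \land \lnot \lnot P) \lor \lnot Q \lor \lnot S   [double negation]
≡ (((\lnot \lnot (\lnot Q \lor S) \land \lnot (Q \land S)) \lor S) \land \lnot \lnot P) \lor \lnot Q \lor \lnot S   [De Morgan]
≡ ((((\lnot Q \lor S) \land \lnot (Q \land S)) \lor S) \land \lnot \lnot P) \lor \lnot Q \lor \lnot S   [double negation]
≡ ((((\lnot Q \lor S) \land (\lnot Q \lor \lnot S)) \lor S) \land \lnot \lnot P) \lor \lnot Q \lor \lnot S   [De Morgan]
≡ ((((\lnot Q \lor S) \land (\lnot Q \lor \lnot S)) \lor S) \land P) \lor \lnot Q \lor \lnot S   [double negation]
≡ (\lnot Q \lor S \lor S \lor \lnot Q \lor \lnot S) \land (\lnot Q \lor \lnot S \lor S \lor \lnot Q \lor \lnot S) \land (P \lor \lnot Q \lor \lnot S)   [distribute \lor over \land]
≡ P \lor \lnot Q \lor \lnot S   [simplify]

P \lor \lnot Q \lor \lnot S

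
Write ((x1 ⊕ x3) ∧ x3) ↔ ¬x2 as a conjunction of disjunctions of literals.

((x1 ⊕ x3) ∧ x3) ↔ ¬x2
≡ (((x1 ⊕ x3) ∧ x3) → ¬x2) ∧ (¬x2 → ((x1 ⊕ x3) ∧ x3))
≡ (¬((x1 ⊕ x3) ∧ x3) ∨ ¬x2) ∧ (¬x2 → ((x1 ⊕ x3) ∧ x3))
≡ (¬((x1 ∨ x3) ∧ ¬(x1 ∧ x3) ∧ x3) ∨ ¬x2) ∧ (¬x2 → ((x1 ⊕ x3) ∧ x3))
≡ (¬((x1 ∨ x3) ∧ ¬(x1 ∧ x3) ∧ x3) ∨ ¬x2) ∧ (¬¬x2 ∨ ((x1 ⊕ x3) ∧ x3))
≡ (¬((x1 ∨ x3) ∧ ¬(x1 ∧ x3) ∧ x3) ∨ ¬x2) ∧ (¬¬x2 ∨ ((x1 ∨ x3) ∧ ¬(x1 ∧ x3) ∧ x3))
≡ (¬(x1 ∨ x3) ∨ ¬¬(x1 ∧ x3) ∨ ¬x3 ∨ ¬x2) ∧ (¬¬x2 ∨ ((x1 ∨ x3) ∧ ¬(x1 ∧ x3) ∧ x3))
≡ ((¬x1 ∧ ¬x3) ∨ ¬¬(x1 ∧ x3) ∨ ¬x3 ∨ ¬x2) ∧ (¬¬x2 ∨ ((x1 ∨ x3) ∧ ¬(x1 ∧ x3) ∧ x3))
≡ ((¬x1 ∧ ¬x3) ∨ (x1 ∧ x3) ∨ ¬x3 ∨ ¬x2) ∧ (¬¬x2 ∨ ((x1 ∨ x3) ∧ ¬(x1 ∧ x3) ∧ x3))
≡ ((¬x1 ∧ ¬x3) ∨ (x1 ∧ x3) ∨ ¬x3 ∨ ¬x2) ∧ (x2 ∨ ((x1 ∨ x3) ∧ ¬(x1 ∧ x3) ∧ x3))
≡ ((¬x1 ∧ ¬x3) ∨ (x1 ∧ x3) ∨ ¬x3 ∨ ¬x2) ∧ (x2 ∨ ((x1 ∨ x3) ∧ (¬x1 ∨ ¬x3) ∧ x3))
≡ (¬x1 ∨ x1 ∨ ¬x3 ∨ ¬x2) ∧ (¬x1 ∨ x3 ∨ ¬x3 ∨ ¬x2) ∧ (¬x3 ∨ x1 ∨ ¬x3 ∨ ¬x2) ∧ (¬x3 ∨ x3 ∨ ¬x3 ∨ ¬x2) ∧ (x2 ∨ x1 ∨ x3) ∧ (x2 ∨ ¬x1 ∨ ¬x3) ∧ (x2 ∨ x3)
≡ (¬x3 ∨ x1 ∨ ¬x2) ∧ (x2 ∨ ¬x1 ∨ ¬x3) ∧ (x2 ∨ x3)

(¬x3 ∨ x1 ∨ ¬x2) ∧ (x2 ∨ ¬x1 ∨ ¬x3) ∧ (x2 ∨ x3)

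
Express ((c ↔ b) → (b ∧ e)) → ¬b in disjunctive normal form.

((c ↔ b) → (b ∧ e)) → ¬b
⇔ ¬((c ↔ b) → (b ∧ e)) ∨ ¬b
⇔ ¬(¬(c ↔ b) ∨ (b ∧ e)) ∨ ¬b
⇔ ¬(¬((c → b) ∧ (b → c)) ∨ (b ∧ e)) ∨ ¬b
⇔ ¬(¬((¬c ∨ b) ∧ (b → c)) ∨ (b ∧ e)) ∨ ¬b
⇔ ¬(¬((¬c ∨ b) ∧ (¬b ∨ c)) ∨ (b ∧ e)) ∨ ¬b
⇔ (¬¬((¬c ∨ b) ∧ (¬b ∨ c)) ∧ ¬(b ∧ e)) ∨ ¬b
⇔ ((¬c ∨ b) ∧ (¬b ∨ c) ∧ ¬(b ∧ e)) ∨ ¬b
⇔ ((¬c ∨ b) ∧ (¬b ∨ c) ∧ (¬b ∨ ¬e)) ∨ ¬b
⇔ (¬c ∧ ¬b ∧ ¬b) ∨ (¬c ∧ ¬b ∧ ¬e) ∨ (¬c ∧ c ∧ ¬b) ∨ (¬c ∧ c ∧ ¬e) ∨ (b ∧ ¬b ∧ ¬b) ∨ (b ∧ ¬b ∧ ¬e) ∨ (b ∧ c ∧ ¬b) ∨ (b ∧ c ∧ ¬e) ∨ ¬b
⇔ (b ∧ c ∧ ¬e) ∨ ¬b

(b ∧ c ∧ ¬e) ∨ ¬b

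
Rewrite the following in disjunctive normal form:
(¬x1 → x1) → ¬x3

(¬x1 → x1) → ¬x3
≡ ¬(¬x1 → x1) ∨ ¬x3   (eliminate →)
≡ ¬(¬¬x1 ∨ x1) ∨ ¬x3   (eliminate →)
≡ (¬¬¬x1 ∧ ¬x1) ∨ ¬x3   (De Morgan)
≡ (¬x1 ∧ ¬x1) ∨ ¬x3   (double negation)
≡ ¬x1 ∨ ¬x3   (simplify)

¬x1 ∨ ¬x3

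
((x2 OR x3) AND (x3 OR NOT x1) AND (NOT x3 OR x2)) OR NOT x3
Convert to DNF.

(x2 AND x3) OR (x2 AND NOT x1) OR NOT x3

((x2 OR x3) AND (x3 OR NOT x1) AND (NOT x3 OR x2)) OR NOT x3
≡ (x2 AND x3 AND NOT x3) OR (x2 AND x3 AND x2) OR (x2 AND NOT x1 AND NOT x3) OR (x2 AND NOT x1 AND x2) OR (x3 AND x3 AND NOT x3) OR (x3 AND x3 AND x2) OR (x3 AND NOT x1 AND NOT x3) OR (x3 AND NOT x1 AND x2) OR NOT x3   — distribute AND over OR
≡ (x2 AND x3) OR (x2 AND NOT x1) OR NOT x3   — simplify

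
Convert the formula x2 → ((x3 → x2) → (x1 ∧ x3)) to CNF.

x2 → ((x3 → x2) → (x1 ∧ x3))
≡ ¬x2 ∨ ((x3 → x2) → (x1 ∧ x3))   [eliminate →]
≡ ¬x2 ∨ ¬(x3 → x2) ∨ (x1 ∧ x3)   [eliminate →]
≡ ¬x2 ∨ ¬(¬x3 ∨ x2) ∨ (x1 ∧ x3)   [eliminate →]
≡ ¬x2 ∨ (¬¬x3 ∧ ¬x2) ∨ (x1 ∧ x3)   [De Morgan]
≡ ¬x2 ∨ (x3 ∧ ¬x2) ∨ (x1 ∧ x3)   [double negation]
≡ (¬x2 ∨ x3 ∨ x1) ∧ (¬x2 ∨ x3 ∨ x3) ∧ (¬x2 ∨ ¬x2 ∨ x1) ∧ (¬x2 ∨ ¬x2 ∨ x3)   [distribute ∨ over ∧]
≡ (¬x2 ∨ x3) ∧ (¬x2 ∨ x1)   [simplify]

(¬x2 ∨ x3) ∧ (¬x2 ∨ x1)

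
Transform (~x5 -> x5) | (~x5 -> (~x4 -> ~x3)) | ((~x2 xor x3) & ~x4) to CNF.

x5 | x4 | ~x3 | x2

(~x5 -> x5) | (~x5 -> (~x4 -> ~x3)) | ((~x2 xor x3) & ~x4)
≡ ~~x5 | x5 | (~x5 -> (~x4 -> ~x3)) | ((~x2 xor x3) & ~x4)   (eliminate ->)
≡ ~~x5 | x5 | ~~x5 | (~x4 -> ~x3) | ((~x2 xor x3) & ~x4)   (eliminate ->)
≡ ~~x5 | x5 | ~~x5 | ~~x4 | ~x3 | ((~x2 xor x3) & ~x4)   (eliminate ->)
≡ ~~x5 | x5 | ~~x5 | ~~x4 | ~x3 | ((~x2 | x3) & ~(~x2 & x3) & ~x4)   (expand xor)
≡ x5 | x5 | ~~x5 | ~~x4 | ~x3 | ((~x2 | x3) & ~(~x2 & x3) & ~x4)   (double negation)
≡ x5 | x5 | x5 | ~~x4 | ~x3 | ((~x2 | x3) & ~(~x2 & x3) & ~x4)   (double negation)
≡ x5 | x5 | x5 | x4 | ~x3 | ((~x2 | x3) & ~(~x2 & x3) & ~x4)   (double negation)
≡ x5 | x5 | x5 | x4 | ~x3 | ((~x2 | x3) & (~~x2 | ~x3) & ~x4)   (De Morgan)
≡ x5 | x5 | x5 | x4 | ~x3 | ((~x2 | x3) & (x2 | ~x3) & ~x4)   (double negation)
≡ (x5 | x5 | x5 | x4 | ~x3 | ~x2 | x3) & (x5 | x5 | x5 | x4 | ~x3 | x2 | ~x3) & (x5 | x5 | x5 | x4 | ~x3 | ~x4)   (distribute | over &)
≡ x5 | x4 | ~x3 | x2   (simplify)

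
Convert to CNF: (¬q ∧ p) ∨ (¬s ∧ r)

(¬q ∧ p) ∨ (¬s ∧ r)
⇔ (¬q ∨ ¬s) ∧ (¬q ∨ r) ∧ (p ∨ ¬s) ∧ (p ∨ r)   [distribute ∨ over ∧]

(¬q ∨ ¬s) ∧ (¬q ∨ r) ∧ (p ∨ ¬s) ∧ (p ∨ r)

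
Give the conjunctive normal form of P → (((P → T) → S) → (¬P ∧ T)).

(¬P ∨ T) ∧ (¬P ∨ ¬S)

P → (((P → T) → S) → (¬P ∧ T))
≡ ¬P ∨ (((P → T) → S) → (¬P ∧ T))
≡ ¬P ∨ ¬((P → T) → S) ∨ (¬P ∧ T)
≡ ¬P ∨ ¬(¬(P → T) ∨ S) ∨ (¬P ∧ T)
≡ ¬P ∨ ¬(¬(¬P ∨ T) ∨ S) ∨ (¬P ∧ T)
≡ ¬P ∨ (¬¬(¬P ∨ T) ∧ ¬S) ∨ (¬P ∧ T)
≡ ¬P ∨ ((¬P ∨ T) ∧ ¬S) ∨ (¬P ∧ T)
≡ (¬P ∨ ¬P ∨ T ∨ ¬P) ∧ (¬P ∨ ¬P ∨ T ∨ T) ∧ (¬P ∨ ¬S ∨ ¬P) ∧ (¬P ∨ ¬S ∨ T)
≡ (¬P ∨ T) ∧ (¬P ∨ ¬S)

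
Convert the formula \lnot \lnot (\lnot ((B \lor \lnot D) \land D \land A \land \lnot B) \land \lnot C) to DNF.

\lnot \lnot (\lnot ((B \lor \lnot D) \land D \land A \land \lnot B) \land \lnot C)
≡ \lnot ((B \lor \lnot D) \land D \land A \land \lnot B) \land \lnot C   — double negation
≡ (\lnot (B \lor \lnot D) \lor \lnot D \lor \lnot A \lor \lnot \lnot B) \land \lnot C   — De Morgan
≡ ((\lnot B \land \lnot \lnot D) \lor \lnot D \lor \lnot A \lor \lnot \lnot B) \land \lnot C   — De Morgan
≡ ((\lnot B \land D) \lor \lnot D \lor \lnot A \lor \lnot \lnot B) \land \lnot C   — double negation
≡ ((\lnot B \land D) \lor \lnot D \lor \lnot A \lor B) \land \lnot C   — double negation
≡ (\lnot B \land D \land \lnot C) \lor (\lnot D \land \lnot C) \lor (\lnot A \land \lnot C) \lor (B \land \lnot C)   — distribute \land over \lor

(\lnot B \land D \land \lnot C) \lor (\lnot D \land \lnot C) \lor (\lnot A \land \lnot C) \lor (B \land \lnot C)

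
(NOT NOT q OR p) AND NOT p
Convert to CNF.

(NOT NOT q OR p) AND NOT p
≡ (q OR p) AND NOT p   — double negation

(q OR p) AND NOT p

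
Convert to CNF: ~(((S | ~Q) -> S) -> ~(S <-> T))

~(((S | ~Q) -> S) -> ~(S <-> T))
⇔ ~(~((S | ~Q) -> S) | ~(S <-> T))   [eliminate ->]
⇔ ~(~(~(S | ~Q) | S) | ~(S <-> T))   [eliminate ->]
⇔ ~(~(~(S | ~Q) | S) | ~((S -> T) & (T -> S)))   [eliminate <->]
⇔ ~(~(~(S | ~Q) | S) | ~((~S | T) & (T -> S)))   [eliminate ->]
⇔ ~(~(~(S | ~Q) | S) | ~((~S | T) & (~T | S)))   [eliminate ->]
⇔ ~~(~(S | ~Q) | S) & ~~((~S | T) & (~T | S))   [De Morgan]
⇔ (~(S | ~Q) | S) & ~~((~S | T) & (~T | S))   [double negation]
⇔ ((~S & ~~Q) | S) & ~~((~S | T) & (~T | S))   [De Morgan]
⇔ ((~S & Q) | S) & ~~((~S | T) & (~T | S))   [double negation]
⇔ ((~S & Q) | S) & (~S | T) & (~T | S)   [double negation]
⇔ (~S | S) & (Q | S) & (~S | T) & (~T | S)   [distribute | over &]
⇔ (Q | S) & (~S | T) & (~T | S)   [simplify]

(Q | S) & (~S | T) & (~T | S)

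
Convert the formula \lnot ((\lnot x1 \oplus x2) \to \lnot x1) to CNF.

\lnot ((\lnot x1 \oplus x2) \to \lnot x1)
≡ \lnot (\lnot (\lnot x1 \oplus x2) \lor \lnot x1)   [eliminate \to]
≡ \lnot (\lnot ((\lnot x1 \lor x2) \land \lnot (\lnot x1 \land x2)) \lor \lnot x1)   [expand \oplus]
≡ \lnot \lnot ((\lnot x1 \lor x2) \land \lnot (\lnot x1 \land x2)) \land \lnot \lnot x1   [De Morgan]
≡ (\lnot x1 \lor x2) \land \lnot (\lnot x1 \land x2) \land \lnot \lnot x1   [double negation]
≡ (\lnot x1 \lor x2) \land (\lnot \lnot x1 \lor \lnot x2) \land \lnot \lnot x1   [De Morgan]
≡ (\lnot x1 \lor x2) \land (x1 \lor \lnot x2) \land \lnot \lnot x1   [double negation]
≡ (\lnot x1 \lor x2) \land (x1 \lor \lnot x2) \land x1   [double negation]
≡ (\lnot x1 \lor x2) \land x1   [simplify]

(\lnot x1 \lor x2) \land x1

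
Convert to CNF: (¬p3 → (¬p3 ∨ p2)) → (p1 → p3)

(¬p3 → (¬p3 ∨ p2)) → (p1 → p3)
= ¬(¬p3 → (¬p3 ∨ p2)) ∨ (p1 → p3)   — eliminate →
= ¬(¬¬p3 ∨ ¬p3 ∨ p2) ∨ (p1 → p3)   — eliminate →
= ¬(¬¬p3 ∨ ¬p3 ∨ p2) ∨ ¬p1 ∨ p3   — eliminate →
= (¬¬¬p3 ∧ ¬¬p3 ∧ ¬p2) ∨ ¬p1 ∨ p3   — De Morgan
= (¬p3 ∧ ¬¬p3 ∧ ¬p2) ∨ ¬p1 ∨ p3   — double negation
= (¬p3 ∧ p3 ∧ ¬p2) ∨ ¬p1 ∨ p3   — double negation
= (¬p3 ∨ ¬p1 ∨ p3) ∧ (p3 ∨ ¬p1 ∨ p3) ∧ (¬p2 ∨ ¬p1 ∨ p3)   — distribute ∨ over ∧
= p3 ∨ ¬p1   — simplify

p3 ∨ ¬p1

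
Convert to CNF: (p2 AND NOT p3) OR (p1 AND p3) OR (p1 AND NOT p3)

(p2 AND NOT p3) OR (p1 AND p3) OR (p1 AND NOT p3)
≡ (p2 OR p1 OR p1) AND (p2 OR p1 OR NOT p3) AND (p2 OR p3 OR p1) AND (p2 OR p3 OR NOT p3) AND (NOT p3 OR p1 OR p1) AND (NOT p3 OR p1 OR NOT p3) AND (NOT p3 OR p3 OR p1) AND (NOT p3 OR p3 OR NOT p3)   — distribute OR over AND
≡ (p2 OR p1) AND (NOT p3 OR p1)   — simplify

(p2 OR p1) AND (NOT p3 OR p1)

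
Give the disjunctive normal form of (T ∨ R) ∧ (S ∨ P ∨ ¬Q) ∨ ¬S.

T ∧ S ∨ T ∧ P ∨ T ∧ ¬Q ∨ R ∧ S ∨ R ∧ P ∨ R ∧ ¬Q ∨ ¬S

(T ∨ R) ∧ (S ∨ P ∨ ¬Q) ∨ ¬S
≡ T ∧ S ∨ T ∧ P ∨ T ∧ ¬Q ∨ R ∧ S ∨ R ∧ P ∨ R ∧ ¬Q ∨ ¬S   [distribute ∧ over ∨]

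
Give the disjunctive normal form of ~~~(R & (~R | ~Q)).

~R | (R & Q)

~~~(R & (~R | ~Q))
⇔ ~(R & (~R | ~Q))
⇔ ~R | ~(~R | ~Q)
⇔ ~R | (~~R & ~~Q)
⇔ ~R | (R & ~~Q)
⇔ ~R | (R & Q)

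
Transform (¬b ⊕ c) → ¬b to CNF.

¬c ∨ ¬b

(¬b ⊕ c) → ¬b
≡ ¬(¬b ⊕ c) ∨ ¬b   (eliminate →)
≡ ¬((¬b ∨ c) ∧ ¬(¬b ∧ c)) ∨ ¬b   (expand ⊕)
≡ ¬(¬b ∨ c) ∨ ¬¬(¬b ∧ c) ∨ ¬b   (De Morgan)
≡ (¬¬b ∧ ¬c) ∨ ¬¬(¬b ∧ c) ∨ ¬b   (De Morgan)
≡ (b ∧ ¬c) ∨ ¬¬(¬b ∧ c) ∨ ¬b   (double negation)
≡ (b ∧ ¬c) ∨ (¬b ∧ c) ∨ ¬b   (double negation)
≡ (b ∨ ¬b ∨ ¬b) ∧ (b ∨ c ∨ ¬b) ∧ (¬c ∨ ¬b ∨ ¬b) ∧ (¬c ∨ c ∨ ¬b)   (distribute ∨ over ∧)
≡ ¬c ∨ ¬b   (simplify)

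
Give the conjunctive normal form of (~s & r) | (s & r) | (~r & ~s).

~s | r

(~s & r) | (s & r) | (~r & ~s)
= (~s | s | ~r) & (~s | s | ~s) & (~s | r | ~r) & (~s | r | ~s) & (r | s | ~r) & (r | s | ~s) & (r | r | ~r) & (r | r | ~s)   — distribute | over &
= ~s | r   — simplify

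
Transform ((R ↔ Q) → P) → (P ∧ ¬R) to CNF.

((R ↔ Q) → P) → (P ∧ ¬R)
≡ ¬((R ↔ Q) → P) ∨ (P ∧ ¬R)   [eliminate →]
≡ ¬(¬(R ↔ Q) ∨ P) ∨ (P ∧ ¬R)   [eliminate →]
≡ ¬(¬((R → Q) ∧ (Q → R)) ∨ P) ∨ (P ∧ ¬R)   [eliminate ↔]
≡ ¬(¬((¬R ∨ Q) ∧ (Q → R)) ∨ P) ∨ (P ∧ ¬R)   [eliminate →]
≡ ¬(¬((¬R ∨ Q) ∧ (¬Q ∨ R)) ∨ P) ∨ (P ∧ ¬R)   [eliminate →]
≡ (¬¬((¬R ∨ Q) ∧ (¬Q ∨ R)) ∧ ¬P) ∨ (P ∧ ¬R)   [De Morgan]
≡ ((¬R ∨ Q) ∧ (¬Q ∨ R) ∧ ¬P) ∨ (P ∧ ¬R)   [double negation]
≡ (¬R ∨ Q ∨ P) ∧ (¬R ∨ Q ∨ ¬R) ∧ (¬Q ∨ R ∨ P) ∧ (¬Q ∨ R ∨ ¬R) ∧ (¬P ∨ P) ∧ (¬P ∨ ¬R)   [distribute ∨ over ∧]
≡ (¬R ∨ Q) ∧ (¬Q ∨ R ∨ P) ∧ (¬P ∨ ¬R)   [simplify]

(¬R ∨ Q) ∧ (¬Q ∨ R ∨ P) ∧ (¬P ∨ ¬R)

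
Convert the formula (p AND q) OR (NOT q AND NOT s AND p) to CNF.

p AND (q OR NOT s)

(p AND q) OR (NOT q AND NOT s AND p)
≡ (p OR NOT q) AND (p OR NOT s) AND (p OR p) AND (q OR NOT q) AND (q OR NOT s) AND (q OR p)   [distribute OR over AND]
≡ p AND (q OR NOT s)   [simplify]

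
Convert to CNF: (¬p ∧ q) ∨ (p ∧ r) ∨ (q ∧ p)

(q ∨ p) ∧ (q ∨ r)

(¬p ∧ q) ∨ (p ∧ r) ∨ (q ∧ p)
≡ (¬p ∨ p ∨ q) ∧ (¬p ∨ p ∨ p) ∧ (¬p ∨ r ∨ q) ∧ (¬p ∨ r ∨ p) ∧ (q ∨ p ∨ q) ∧ (q ∨ p ∨ p) ∧ (q ∨ r ∨ q) ∧ (q ∨ r ∨ p)
≡ (q ∨ p) ∧ (q ∨ r)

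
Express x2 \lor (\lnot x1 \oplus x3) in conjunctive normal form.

(x2 \lor \lnot x1 \lor x3) \land (x2 \lor x1 \lor \lnot x3)

x2 \lor (\lnot x1 \oplus x3)
= x2 \lor (\lnot x1 \lor x3) \land \lnot (\lnot x1 \land x3)   (expand \oplus)
= x2 \lor (\lnot x1 \lor x3) \land (\lnot \lnot x1 \lor \lnot x3)   (De Morgan)
= x2 \lor (\lnot x1 \lor x3) \land (x1 \lor \lnot x3)   (double negation)
= (x2 \lor \lnot x1 \lor x3) \land (x2 \lor x1 \lor \lnot x3)   (distribute \lor over \land)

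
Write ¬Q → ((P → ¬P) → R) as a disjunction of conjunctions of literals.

¬Q → ((P → ¬P) → R)
≡ ¬¬Q ∨ ((P → ¬P) → R)   — eliminate →
≡ ¬¬Q ∨ ¬(P → ¬P) ∨ R   — eliminate →
≡ ¬¬Q ∨ ¬(¬P ∨ ¬P) ∨ R   — eliminate →
≡ Q ∨ ¬(¬P ∨ ¬P) ∨ R   — double negation
≡ Q ∨ (¬¬P ∧ ¬¬P) ∨ R   — De Morgan
≡ Q ∨ (P ∧ ¬¬P) ∨ R   — double negation
≡ Q ∨ (P ∧ P) ∨ R   — double negation
≡ Q ∨ P ∨ R   — simplify

Q ∨ P ∨ R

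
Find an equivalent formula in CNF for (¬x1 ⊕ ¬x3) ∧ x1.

(¬x1 ⊕ ¬x3) ∧ x1
= (¬x1 ∨ ¬x3) ∧ ¬(¬x1 ∧ ¬x3) ∧ x1   (expand ⊕)
= (¬x1 ∨ ¬x3) ∧ (¬¬x1 ∨ ¬¬x3) ∧ x1   (De Morgan)
= (¬x1 ∨ ¬x3) ∧ (x1 ∨ ¬¬x3) ∧ x1   (double negation)
= (¬x1 ∨ ¬x3) ∧ (x1 ∨ x3) ∧ x1   (double negation)
= (¬x1 ∨ ¬x3) ∧ x1   (simplify)

(¬x1 ∨ ¬x3) ∧ x1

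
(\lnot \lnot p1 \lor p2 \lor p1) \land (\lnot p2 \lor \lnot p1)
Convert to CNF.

(\lnot \lnot p1 \lor p2 \lor p1) \land (\lnot p2 \lor \lnot p1)
= (p1 \lor p2 \lor p1) \land (\lnot p2 \lor \lnot p1)   [double negation]
= (p1 \lor p2) \land (\lnot p2 \lor \lnot p1)   [simplify]

(p1 \lor p2) \land (\lnot p2 \lor \lnot p1)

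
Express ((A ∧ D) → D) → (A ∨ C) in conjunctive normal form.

((A ∧ D) → D) → (A ∨ C)
= ¬((A ∧ D) → D) ∨ A ∨ C   [eliminate →]
= ¬(¬(A ∧ D) ∨ D) ∨ A ∨ C   [eliminate →]
= (¬¬(A ∧ D) ∧ ¬D) ∨ A ∨ C   [De Morgan]
= (A ∧ D ∧ ¬D) ∨ A ∨ C   [double negation]
= (A ∨ A ∨ C) ∧ (D ∨ A ∨ C) ∧ (¬D ∨ A ∨ C)   [distribute ∨ over ∧]
= A ∨ C   [simplify]

A ∨ C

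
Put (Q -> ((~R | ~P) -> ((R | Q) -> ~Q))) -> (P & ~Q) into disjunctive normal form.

(Q -> ((~R | ~P) -> ((R | Q) -> ~Q))) -> (P & ~Q)
≡ ~(Q -> ((~R | ~P) -> ((R | Q) -> ~Q))) | (P & ~Q)   [eliminate ->]
≡ ~(~Q | ((~R | ~P) -> ((R | Q) -> ~Q))) | (P & ~Q)   [eliminate ->]
≡ ~(~Q | ~(~R | ~P) | ((R | Q) -> ~Q)) | (P & ~Q)   [eliminate ->]
≡ ~(~Q | ~(~R | ~P) | ~(R | Q) | ~Q) | (P & ~Q)   [eliminate ->]
≡ (~~Q & ~~(~R | ~P) & ~~(R | Q) & ~~Q) | (P & ~Q)   [De Morgan]
≡ (Q & ~~(~R | ~P) & ~~(R | Q) & ~~Q) | (P & ~Q)   [double negation]
≡ (Q & (~R | ~P) & ~~(R | Q) & ~~Q) | (P & ~Q)   [double negation]
≡ (Q & (~R | ~P) & (R | Q) & ~~Q) | (P & ~Q)   [double negation]
≡ (Q & (~R | ~P) & (R | Q) & Q) | (P & ~Q)   [double negation]
≡ (Q & ~R & R & Q) | (Q & ~R & Q & Q) | (Q & ~P & R & Q) | (Q & ~P & Q & Q) | (P & ~Q)   [distribute & over |]
≡ (Q & ~R) | (Q & ~P) | (P & ~Q)   [simplify]

(Q & ~R) | (Q & ~P) | (P & ~Q)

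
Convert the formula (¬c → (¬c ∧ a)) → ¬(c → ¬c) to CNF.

c ∨ ¬a

(¬c → (¬c ∧ a)) → ¬(c → ¬c)
≡ ¬(¬c → (¬c ∧ a)) ∨ ¬(c → ¬c)   (eliminate →)
≡ ¬(¬¬c ∨ (¬c ∧ a)) ∨ ¬(c → ¬c)   (eliminate →)
≡ ¬(¬¬c ∨ (¬c ∧ a)) ∨ ¬(¬c ∨ ¬c)   (eliminate →)
≡ (¬¬¬c ∧ ¬(¬c ∧ a)) ∨ ¬(¬c ∨ ¬c)   (De Morgan)
≡ (¬c ∧ ¬(¬c ∧ a)) ∨ ¬(¬c ∨ ¬c)   (double negation)
≡ (¬c ∧ (¬¬c ∨ ¬a)) ∨ ¬(¬c ∨ ¬c)   (De Morgan)
≡ (¬c ∧ (c ∨ ¬a)) ∨ ¬(¬c ∨ ¬c)   (double negation)
≡ (¬c ∧ (c ∨ ¬a)) ∨ (¬¬c ∧ ¬¬c)   (De Morgan)
≡ (¬c ∧ (c ∨ ¬a)) ∨ (c ∧ ¬¬c)   (double negation)
≡ (¬c ∧ (c ∨ ¬a)) ∨ (c ∧ c)   (double negation)
≡ (¬c ∨ c) ∧ (¬c ∨ c) ∧ (c ∨ ¬a ∨ c) ∧ (c ∨ ¬a ∨ c)   (distribute ∨ over ∧)
≡ c ∨ ¬a   (simplify)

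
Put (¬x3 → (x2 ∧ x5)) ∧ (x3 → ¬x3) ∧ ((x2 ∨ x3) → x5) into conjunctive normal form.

(x3 ∨ x2) ∧ (x3 ∨ x5) ∧ ¬x3 ∧ (¬x2 ∨ x5)

(¬x3 → (x2 ∧ x5)) ∧ (x3 → ¬x3) ∧ ((x2 ∨ x3) → x5)
≡ (¬¬x3 ∨ (x2 ∧ x5)) ∧ (x3 → ¬x3) ∧ ((x2 ∨ x3) → x5)   [eliminate →]
≡ (¬¬x3 ∨ (x2 ∧ x5)) ∧ (¬x3 ∨ ¬x3) ∧ ((x2 ∨ x3) → x5)   [eliminate →]
≡ (¬¬x3 ∨ (x2 ∧ x5)) ∧ (¬x3 ∨ ¬x3) ∧ (¬(x2 ∨ x3) ∨ x5)   [eliminate →]
≡ (x3 ∨ (x2 ∧ x5)) ∧ (¬x3 ∨ ¬x3) ∧ (¬(x2 ∨ x3) ∨ x5)   [double negation]
≡ (x3 ∨ (x2 ∧ x5)) ∧ (¬x3 ∨ ¬x3) ∧ ((¬x2 ∧ ¬x3) ∨ x5)   [De Morgan]
≡ (x3 ∨ x2) ∧ (x3 ∨ x5) ∧ (¬x3 ∨ ¬x3) ∧ (¬x2 ∨ x5) ∧ (¬x3 ∨ x5)   [distribute ∨ over ∧]
≡ (x3 ∨ x2) ∧ (x3 ∨ x5) ∧ ¬x3 ∧ (¬x2 ∨ x5)   [simplify]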